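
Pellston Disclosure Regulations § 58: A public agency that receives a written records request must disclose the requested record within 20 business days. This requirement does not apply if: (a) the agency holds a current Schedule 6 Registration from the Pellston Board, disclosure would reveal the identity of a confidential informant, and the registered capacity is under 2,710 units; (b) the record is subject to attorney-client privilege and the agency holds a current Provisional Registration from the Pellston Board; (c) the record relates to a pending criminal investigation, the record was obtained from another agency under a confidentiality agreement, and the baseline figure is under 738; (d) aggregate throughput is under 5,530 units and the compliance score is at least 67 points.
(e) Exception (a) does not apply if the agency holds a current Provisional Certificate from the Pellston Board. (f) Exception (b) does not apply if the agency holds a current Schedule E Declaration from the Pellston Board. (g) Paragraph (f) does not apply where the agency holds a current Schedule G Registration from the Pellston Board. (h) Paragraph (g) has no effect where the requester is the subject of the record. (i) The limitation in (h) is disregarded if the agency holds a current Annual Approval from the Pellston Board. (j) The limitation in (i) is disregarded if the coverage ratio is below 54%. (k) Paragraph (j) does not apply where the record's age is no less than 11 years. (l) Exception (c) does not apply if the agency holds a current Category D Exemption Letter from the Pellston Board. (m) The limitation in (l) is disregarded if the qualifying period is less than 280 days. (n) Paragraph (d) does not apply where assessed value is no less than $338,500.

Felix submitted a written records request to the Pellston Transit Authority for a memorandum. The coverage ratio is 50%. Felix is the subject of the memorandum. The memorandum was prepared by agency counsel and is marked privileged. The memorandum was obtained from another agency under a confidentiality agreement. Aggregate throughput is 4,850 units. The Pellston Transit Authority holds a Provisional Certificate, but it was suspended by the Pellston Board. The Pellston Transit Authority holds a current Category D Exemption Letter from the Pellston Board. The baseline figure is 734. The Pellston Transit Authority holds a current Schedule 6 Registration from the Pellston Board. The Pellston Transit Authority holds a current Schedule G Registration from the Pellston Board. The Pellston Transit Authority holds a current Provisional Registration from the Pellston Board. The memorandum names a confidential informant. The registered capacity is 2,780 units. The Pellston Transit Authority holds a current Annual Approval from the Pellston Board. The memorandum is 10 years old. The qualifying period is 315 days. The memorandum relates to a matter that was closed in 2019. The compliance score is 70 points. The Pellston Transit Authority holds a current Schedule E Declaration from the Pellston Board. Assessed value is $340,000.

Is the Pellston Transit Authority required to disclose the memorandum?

Yes — the Pellston Transit Authority must disclose the memorandum.

Exception (a) does not apply: the registered capacity is 2,780 units, not under 2,710 units.
All of (b)'s requirements are met (the memorandum is privileged; a current Provisional Registration is held). However, paragraphs (f)–(k) must be considered: (f) operates against (b): a current Schedule E Declaration is held. (g) would limit (f) — a current Schedule G Registration is held — but (h) sets (g) aside: (h) is triggered — Felix is the subject of the memorandum. (i) is engaged (a current Annual Approval is held), but is set aside by (j): (j) is engaged — the coverage ratio is 50%, below the 54% limit. (k), which would lift (j), does not operate here — the record's age is 10 years, short of 11 years. (b) is therefore removed.
Exception (c) does not apply: the memorandum relates to a closed matter.
Exception (d) is satisfied on its face — aggregate throughput is 4,850 units, under the 5,530 units limit; the compliance score is 70 points, meeting the 67 points threshold. But: (n) operates against (d): assessed value is $340,000, meeting the $338,500 threshold. Exception (d) does not apply.
Every exception is unavailable, so the rule governs.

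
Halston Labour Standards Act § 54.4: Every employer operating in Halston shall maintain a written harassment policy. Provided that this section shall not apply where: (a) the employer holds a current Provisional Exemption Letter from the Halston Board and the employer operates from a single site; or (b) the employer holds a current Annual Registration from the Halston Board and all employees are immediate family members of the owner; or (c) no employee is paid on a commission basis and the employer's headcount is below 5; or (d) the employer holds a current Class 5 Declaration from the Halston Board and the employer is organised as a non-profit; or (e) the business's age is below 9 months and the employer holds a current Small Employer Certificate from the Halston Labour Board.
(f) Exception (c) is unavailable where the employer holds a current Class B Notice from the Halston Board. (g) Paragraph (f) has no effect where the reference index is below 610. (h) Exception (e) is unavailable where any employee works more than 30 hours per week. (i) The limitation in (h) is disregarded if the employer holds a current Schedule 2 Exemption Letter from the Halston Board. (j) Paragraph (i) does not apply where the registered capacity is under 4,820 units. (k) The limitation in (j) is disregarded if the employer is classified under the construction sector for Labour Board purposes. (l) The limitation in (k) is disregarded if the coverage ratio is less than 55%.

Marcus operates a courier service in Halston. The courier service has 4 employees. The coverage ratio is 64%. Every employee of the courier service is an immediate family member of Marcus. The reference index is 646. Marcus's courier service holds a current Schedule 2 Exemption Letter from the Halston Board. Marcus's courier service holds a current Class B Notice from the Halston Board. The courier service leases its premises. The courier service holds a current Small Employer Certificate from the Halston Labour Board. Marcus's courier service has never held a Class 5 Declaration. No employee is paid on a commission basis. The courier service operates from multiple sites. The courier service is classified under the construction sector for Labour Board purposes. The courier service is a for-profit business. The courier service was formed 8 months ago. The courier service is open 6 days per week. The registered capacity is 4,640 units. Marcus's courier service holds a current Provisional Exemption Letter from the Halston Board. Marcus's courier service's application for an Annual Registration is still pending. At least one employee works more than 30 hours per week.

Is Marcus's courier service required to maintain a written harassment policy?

Exception (a) fails — the employer operates from multiple sites.
Exception (b) does not apply: no current Annual Registration is held.
Exception (c) is satisfied on its face — no employee is paid on commission; the employer's headcount is 4, below the 5 limit. But: (f) operates against (c): a current Class B Notice is held. (g), which would lift (f), is inapplicable — the reference index is 646, not below 610. Exception (c) does not apply.
Exception (d) fails — no current Class 5 Declaration is held.
Exception (e): the business's age is 8 months, below the 9 months limit; a current Small Employer Certificate is held — every condition holds. Under paragraphs (h)–(l): (h) would limit (e) — at least one employee exceeds 30 hours/week — but (i) sets (h) aside: (i) operates against (h): a current Schedule 2 Exemption Letter is held. (j) would limit (i) — the registered capacity is 4,640 units, under the 4,820 units limit — but (k) sets (j) aside: (k) is engaged — the courier service is classified under the construction sector. (l), which would lift (k), is inapplicable — the coverage ratio is 64%, not less than 55%. Exception (e) stands.

No — exception (e) applies; Marcus's courier service is not required to maintain a written harassment policy.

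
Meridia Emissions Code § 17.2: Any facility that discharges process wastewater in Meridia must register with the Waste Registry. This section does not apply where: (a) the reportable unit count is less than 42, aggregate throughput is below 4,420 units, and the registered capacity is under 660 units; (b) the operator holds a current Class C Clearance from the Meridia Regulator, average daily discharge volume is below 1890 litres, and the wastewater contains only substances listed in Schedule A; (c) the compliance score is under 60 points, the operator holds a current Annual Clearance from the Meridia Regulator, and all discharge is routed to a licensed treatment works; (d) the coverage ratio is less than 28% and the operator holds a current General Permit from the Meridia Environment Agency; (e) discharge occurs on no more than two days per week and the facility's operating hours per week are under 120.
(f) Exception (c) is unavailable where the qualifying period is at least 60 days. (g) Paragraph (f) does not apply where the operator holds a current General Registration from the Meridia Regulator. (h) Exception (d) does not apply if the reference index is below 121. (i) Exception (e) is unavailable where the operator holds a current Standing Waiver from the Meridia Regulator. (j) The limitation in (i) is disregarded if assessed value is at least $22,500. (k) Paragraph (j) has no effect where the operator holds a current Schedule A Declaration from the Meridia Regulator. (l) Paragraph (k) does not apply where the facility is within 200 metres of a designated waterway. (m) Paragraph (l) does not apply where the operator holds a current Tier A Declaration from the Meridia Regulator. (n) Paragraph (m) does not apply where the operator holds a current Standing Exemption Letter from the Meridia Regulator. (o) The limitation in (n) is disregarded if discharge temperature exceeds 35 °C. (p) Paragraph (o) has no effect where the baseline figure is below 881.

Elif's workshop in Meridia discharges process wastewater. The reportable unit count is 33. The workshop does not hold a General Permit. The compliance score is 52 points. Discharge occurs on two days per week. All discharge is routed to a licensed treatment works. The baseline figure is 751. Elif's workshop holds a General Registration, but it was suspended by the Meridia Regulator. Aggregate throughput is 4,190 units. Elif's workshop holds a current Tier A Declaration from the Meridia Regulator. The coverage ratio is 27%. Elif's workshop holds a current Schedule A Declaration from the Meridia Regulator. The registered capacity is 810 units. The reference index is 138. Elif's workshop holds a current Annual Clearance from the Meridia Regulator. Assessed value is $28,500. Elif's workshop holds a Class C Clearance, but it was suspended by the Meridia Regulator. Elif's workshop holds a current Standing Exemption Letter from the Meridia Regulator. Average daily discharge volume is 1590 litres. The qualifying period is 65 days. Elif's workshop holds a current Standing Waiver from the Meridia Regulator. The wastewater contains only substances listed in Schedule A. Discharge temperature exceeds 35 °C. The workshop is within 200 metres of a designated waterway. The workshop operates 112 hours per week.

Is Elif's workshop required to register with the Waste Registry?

No — exception (e) applies; Elif's workshop is not required to register with the Waste Registry.

Exception (a) requires that the registered capacity is under 660 units; but the registered capacity is 810 units, not under 660 units, so (a) is unavailable.
Exception (b) requires that the operator holds a current Class C Clearance from the Meridia Regulator; but the Class C Clearance is not current, so (b) is unavailable.
Exception (c)'s conditions are all satisfied: the compliance score is 52 points, under the 60 points limit; a current Annual Clearance is held; discharge is routed to a licensed treatment works. But applying paragraphs (f)–(g): (f) operates — the qualifying period is 65 days, meeting the 60 days threshold. (g), which would lift (f), is not engaged — the General Registration is not current. Exception (c) does not apply.
Exception (d) fails — no General Permit is held.
Exception (e)'s conditions are all satisfied: discharge occurs on no more than two days per week; the facility's operating hours per week are 112, under the 120 limit. As to paragraphs (i)–(p): (i) applies (a current Standing Waiver is held), but yields to (j): (j) operates — assessed value is $28,500, meeting the $22,500 threshold. (k) operates (a current Schedule A Declaration is held), but is overridden by (l): (l) operates against (k): the workshop is within 200 m of a designated waterway. (m) would limit (l) — a current Tier A Declaration is held — but (n) sets (m) aside: (n) applies — a current Standing Exemption Letter is held. (o) is engaged (discharge temperature exceeds 35 °C), but is displaced by (p): (p) operates against (o): the baseline figure is 751, below the 881 limit. So (e) applies.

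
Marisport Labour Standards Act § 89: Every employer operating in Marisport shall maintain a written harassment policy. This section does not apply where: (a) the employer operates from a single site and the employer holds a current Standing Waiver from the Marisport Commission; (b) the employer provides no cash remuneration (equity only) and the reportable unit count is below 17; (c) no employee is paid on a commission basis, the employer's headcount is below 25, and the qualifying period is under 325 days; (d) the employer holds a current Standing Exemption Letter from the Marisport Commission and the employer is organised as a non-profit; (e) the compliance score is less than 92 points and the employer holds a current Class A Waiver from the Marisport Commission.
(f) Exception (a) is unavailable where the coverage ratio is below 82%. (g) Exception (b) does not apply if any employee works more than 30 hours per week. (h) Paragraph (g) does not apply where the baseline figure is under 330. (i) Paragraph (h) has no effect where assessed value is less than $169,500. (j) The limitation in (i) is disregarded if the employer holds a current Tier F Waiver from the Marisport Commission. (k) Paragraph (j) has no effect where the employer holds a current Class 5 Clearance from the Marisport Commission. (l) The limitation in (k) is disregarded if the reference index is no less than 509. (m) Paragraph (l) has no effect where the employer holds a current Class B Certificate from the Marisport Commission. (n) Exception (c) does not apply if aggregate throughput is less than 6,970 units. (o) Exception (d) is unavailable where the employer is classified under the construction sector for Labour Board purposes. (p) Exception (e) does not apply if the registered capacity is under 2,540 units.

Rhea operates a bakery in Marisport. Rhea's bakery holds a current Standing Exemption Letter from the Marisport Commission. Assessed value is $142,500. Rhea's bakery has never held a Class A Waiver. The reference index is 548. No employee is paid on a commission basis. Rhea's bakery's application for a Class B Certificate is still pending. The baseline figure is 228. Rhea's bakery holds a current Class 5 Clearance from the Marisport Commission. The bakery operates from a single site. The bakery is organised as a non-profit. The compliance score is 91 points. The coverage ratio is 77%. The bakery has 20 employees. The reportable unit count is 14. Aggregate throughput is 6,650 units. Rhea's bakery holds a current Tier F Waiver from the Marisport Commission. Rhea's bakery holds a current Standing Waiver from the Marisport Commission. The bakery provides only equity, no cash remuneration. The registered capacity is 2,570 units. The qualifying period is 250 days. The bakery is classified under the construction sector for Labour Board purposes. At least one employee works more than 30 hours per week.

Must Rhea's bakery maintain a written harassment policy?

No — exception (b) applies; Rhea's bakery is not required to maintain a written harassment policy.

Exception (a): the employer operates from a single site; a current Standing Waiver is held — every condition holds. Turning to paragraph (f): (f) operates — the coverage ratio is 77%, below the 82% limit. Exception (a) does not apply.
All of (b)'s requirements are met (remuneration is equity-only; the reportable unit count is 14, below the 17 limit). Under paragraphs (g)–(m): (g) is triggered (at least one employee exceeds 30 hours/week), but is itself disapplied by (h): (h) operates against (g): the baseline figure is 228, under the 330 limit. (i) applies (assessed value is $142,500, less than the $169,500 limit), but is itself disapplied by (j): (j) operates against (i): a current Tier F Waiver is held. (k) would limit (j) — a current Class 5 Clearance is held — but (l) sets (k) aside: (l) is triggered — the reference index is 548, meeting the 509 threshold. (m) is inapplicable (no current Class B Certificate is held), so (l) stands. Exception (b) stands.
Exception (c) is satisfied on its face — no employee is paid on commission; the employer's headcount is 20, below the 25 limit; the qualifying period is 250 days, under the 325 days limit. But applying paragraph (n): (n) operates against (c): aggregate throughput is 6,650 units, less than the 6,970 units limit. (c) is therefore removed.
Exception (d) is satisfied on its face — a current Standing Exemption Letter is held; the employer is a non-profit. Turning to paragraph (o): (o) operates against (d): the bakery is classified under the construction sector. So (d) is unavailable.
Exception (e) requires that the employer holds a current Class A Waiver from the Marisport Commission; but there is no Class A Waiver in force, so (e) is unavailable.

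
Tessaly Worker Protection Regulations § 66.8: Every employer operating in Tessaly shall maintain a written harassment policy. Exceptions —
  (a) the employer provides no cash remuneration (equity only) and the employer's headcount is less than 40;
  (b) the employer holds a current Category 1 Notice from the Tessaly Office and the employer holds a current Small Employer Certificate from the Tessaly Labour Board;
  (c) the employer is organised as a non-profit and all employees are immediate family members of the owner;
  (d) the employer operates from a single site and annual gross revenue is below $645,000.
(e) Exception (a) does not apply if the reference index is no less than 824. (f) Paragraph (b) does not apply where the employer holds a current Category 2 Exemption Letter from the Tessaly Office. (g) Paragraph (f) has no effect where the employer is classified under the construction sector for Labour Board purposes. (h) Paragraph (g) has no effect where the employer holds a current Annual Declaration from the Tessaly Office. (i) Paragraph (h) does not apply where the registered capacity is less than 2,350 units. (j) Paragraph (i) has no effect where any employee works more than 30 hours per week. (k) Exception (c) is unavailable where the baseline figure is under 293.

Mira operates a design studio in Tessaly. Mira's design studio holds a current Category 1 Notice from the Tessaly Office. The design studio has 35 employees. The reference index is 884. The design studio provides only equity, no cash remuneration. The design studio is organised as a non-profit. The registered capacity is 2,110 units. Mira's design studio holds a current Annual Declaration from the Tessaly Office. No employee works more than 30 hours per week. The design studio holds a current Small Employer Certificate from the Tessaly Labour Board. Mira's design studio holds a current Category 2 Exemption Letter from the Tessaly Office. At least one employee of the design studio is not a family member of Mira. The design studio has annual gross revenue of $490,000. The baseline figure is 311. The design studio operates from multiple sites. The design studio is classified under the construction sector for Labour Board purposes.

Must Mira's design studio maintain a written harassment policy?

Exception (a) is satisfied on its face — remuneration is equity-only; the employer's headcount is 35, less than the 40 limit. Turning to paragraph (e): (e) operates against (a): the reference index is 884, meeting the 824 threshold. (a) is therefore removed.
Exception (b) is satisfied on its face — a current Category 1 Notice is held; a current Small Employer Certificate is held. Applying paragraphs (f)–(j): (f) would limit (b) — a current Category 2 Exemption Letter is held — but (g) sets (f) aside: (g) operates against (f): the design studio is classified under the construction sector. (h) would limit (g) — a current Annual Declaration is held — but (i) sets (h) aside: (i) operates against (h): the registered capacity is 2,110 units, less than the 2,350 units limit. (j) does not operate here (no employee exceeds 30 hours/week), so (i) stands. (b) remains available.
Exception (c) requires that all employees are immediate family members of the owner; but at least one employee is not a family member, so (c) is unavailable.
Exception (d) requires that the employer operates from a single site; but the employer operates from multiple sites, so (d) is unavailable.

No — exception (b) applies; Mira's design studio is not required to maintain a written harassment policy.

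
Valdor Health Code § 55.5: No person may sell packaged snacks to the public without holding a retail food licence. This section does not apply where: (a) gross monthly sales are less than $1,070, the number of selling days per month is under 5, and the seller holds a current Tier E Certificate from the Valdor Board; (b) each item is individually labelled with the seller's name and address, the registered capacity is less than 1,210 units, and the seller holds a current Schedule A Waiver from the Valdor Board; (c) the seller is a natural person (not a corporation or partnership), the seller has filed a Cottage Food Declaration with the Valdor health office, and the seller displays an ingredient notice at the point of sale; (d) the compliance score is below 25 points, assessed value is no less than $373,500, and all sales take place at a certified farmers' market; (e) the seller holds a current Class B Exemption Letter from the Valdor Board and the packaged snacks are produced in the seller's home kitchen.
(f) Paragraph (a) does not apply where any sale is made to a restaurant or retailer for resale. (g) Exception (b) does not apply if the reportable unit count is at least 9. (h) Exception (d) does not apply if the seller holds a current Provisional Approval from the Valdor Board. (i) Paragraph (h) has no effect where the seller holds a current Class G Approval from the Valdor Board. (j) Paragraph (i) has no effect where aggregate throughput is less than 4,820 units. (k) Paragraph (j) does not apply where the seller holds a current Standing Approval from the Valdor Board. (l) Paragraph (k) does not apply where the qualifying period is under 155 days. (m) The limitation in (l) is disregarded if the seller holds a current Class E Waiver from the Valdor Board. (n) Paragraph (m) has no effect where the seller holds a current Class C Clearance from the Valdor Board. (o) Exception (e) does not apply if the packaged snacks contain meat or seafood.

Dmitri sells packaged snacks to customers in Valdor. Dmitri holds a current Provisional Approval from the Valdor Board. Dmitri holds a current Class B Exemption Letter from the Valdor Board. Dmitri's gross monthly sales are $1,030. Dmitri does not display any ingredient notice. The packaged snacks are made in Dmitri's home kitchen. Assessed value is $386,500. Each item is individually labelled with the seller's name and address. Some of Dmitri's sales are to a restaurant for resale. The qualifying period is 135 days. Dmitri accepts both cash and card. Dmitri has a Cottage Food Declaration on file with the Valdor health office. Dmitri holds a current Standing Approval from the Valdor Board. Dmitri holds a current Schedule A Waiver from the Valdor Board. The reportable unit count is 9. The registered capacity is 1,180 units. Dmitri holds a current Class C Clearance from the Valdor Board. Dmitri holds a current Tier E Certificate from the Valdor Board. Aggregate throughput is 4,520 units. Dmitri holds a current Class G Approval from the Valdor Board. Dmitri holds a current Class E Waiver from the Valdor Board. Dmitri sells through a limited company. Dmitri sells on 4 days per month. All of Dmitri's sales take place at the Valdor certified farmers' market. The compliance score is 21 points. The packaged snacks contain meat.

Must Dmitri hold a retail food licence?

Yes — Dmitri must hold a retail food licence.

Exception (a): gross monthly sales are $1,030, less than the $1,070 limit; the number of selling days per month is 4, under the 5 limit; a current Tier E Certificate is held — every condition holds. Turning to paragraph (f): (f) operates against (a): some sales are to a restaurant for resale. (a) is therefore removed.
Exception (b)'s conditions are all satisfied: items are individually labelled; the registered capacity is 1,180 units, less than the 1,210 units limit; a current Schedule A Waiver is held. But applying paragraph (g): (g) is triggered — the reportable unit count is 9, meeting the 9 threshold. (b) is therefore removed.
Exception (c) requires that the seller is a natural person (not a corporation or partnership); but the seller operates through a limited company, so (c) is unavailable.
Exception (d) is satisfied on its face — the compliance score is 21 points, below the 25 points limit; assessed value is $386,500, meeting the $373,500 threshold; all sales are at a certified farmers' market. However, paragraphs (h)–(n) must be considered: (h) operates against (d): a current Provisional Approval is held. (i) applies (a current Class G Approval is held), but is set aside by (j): (j) operates against (i): aggregate throughput is 4,520 units, less than the 4,820 units limit. (k) is engaged (a current Standing Approval is held), but is set aside by (l): (l) operates against (k): the qualifying period is 135 days, under the 155 days limit. (m) would limit (l) — a current Class E Waiver is held — but (n) sets (m) aside: (n) operates against (m): a current Class C Clearance is held. (d) is therefore removed.
All of (e)'s requirements are met (a current Class B Exemption Letter is held; the packaged snacks are home-kitchen produced). But: (o) operates against (e): the packaged snacks contain meat. So (e) is unavailable.
Every exception is unavailable, so the rule governs.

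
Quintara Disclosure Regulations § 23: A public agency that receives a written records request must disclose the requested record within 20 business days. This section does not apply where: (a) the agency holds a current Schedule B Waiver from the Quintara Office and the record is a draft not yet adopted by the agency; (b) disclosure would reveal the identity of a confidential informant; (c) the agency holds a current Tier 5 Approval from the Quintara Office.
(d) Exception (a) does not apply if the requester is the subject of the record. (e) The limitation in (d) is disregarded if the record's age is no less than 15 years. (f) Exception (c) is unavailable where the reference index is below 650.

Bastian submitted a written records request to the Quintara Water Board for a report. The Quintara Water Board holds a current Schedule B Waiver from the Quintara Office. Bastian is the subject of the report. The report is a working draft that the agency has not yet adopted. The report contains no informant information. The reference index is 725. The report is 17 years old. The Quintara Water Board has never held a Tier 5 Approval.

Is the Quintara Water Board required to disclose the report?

Exception (a) is satisfied on its face — a current Schedule B Waiver is held; the report is an unadopted draft. As to paragraphs (d)–(e): (d) would limit (a) — Bastian is the subject of the report — but (e) sets (d) aside: (e) is triggered — the record's age is 17 years, meeting the 15 years threshold. (a) remains available.
Exception (b) requires that disclosure would reveal the identity of a confidential informant; but the report contains no informant information, so (b) is unavailable.
Exception (c) does not apply: the Tier 5 Approval is not current.

No — exception (a) applies; the Quintara Water Board is not required to disclose the report.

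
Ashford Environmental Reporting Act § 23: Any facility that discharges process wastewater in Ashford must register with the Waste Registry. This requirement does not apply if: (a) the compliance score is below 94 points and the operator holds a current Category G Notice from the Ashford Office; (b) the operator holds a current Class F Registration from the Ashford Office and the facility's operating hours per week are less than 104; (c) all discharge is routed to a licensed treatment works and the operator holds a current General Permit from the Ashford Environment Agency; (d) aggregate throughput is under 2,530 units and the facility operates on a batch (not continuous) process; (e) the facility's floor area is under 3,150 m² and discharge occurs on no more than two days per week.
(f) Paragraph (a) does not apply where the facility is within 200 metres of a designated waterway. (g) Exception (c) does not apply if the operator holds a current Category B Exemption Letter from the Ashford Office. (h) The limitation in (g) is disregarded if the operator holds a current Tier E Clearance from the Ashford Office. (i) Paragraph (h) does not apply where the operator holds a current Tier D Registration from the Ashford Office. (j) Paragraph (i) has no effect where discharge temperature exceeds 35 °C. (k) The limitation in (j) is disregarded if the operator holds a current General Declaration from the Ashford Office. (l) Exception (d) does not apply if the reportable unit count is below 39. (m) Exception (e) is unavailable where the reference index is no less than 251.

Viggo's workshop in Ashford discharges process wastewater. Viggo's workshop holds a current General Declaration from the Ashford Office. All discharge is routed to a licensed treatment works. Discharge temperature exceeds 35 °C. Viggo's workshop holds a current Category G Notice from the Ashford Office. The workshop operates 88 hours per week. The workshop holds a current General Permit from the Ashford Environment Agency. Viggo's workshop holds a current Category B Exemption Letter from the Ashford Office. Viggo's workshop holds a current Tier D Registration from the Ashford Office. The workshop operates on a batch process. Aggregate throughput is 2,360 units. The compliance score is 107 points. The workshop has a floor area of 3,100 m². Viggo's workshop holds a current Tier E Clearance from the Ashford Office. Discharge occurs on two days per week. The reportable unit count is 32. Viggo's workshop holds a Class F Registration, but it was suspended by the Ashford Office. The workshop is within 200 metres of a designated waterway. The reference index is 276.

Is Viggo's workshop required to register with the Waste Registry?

Yes — Viggo's workshop must register with the Waste Registry.

Exception (a) requires that the compliance score is below 94 points; but the compliance score is 107 points, not below 94 points, so (a) is unavailable.
Exception (b) requires that the operator holds a current Class F Registration from the Ashford Office; but no current Class F Registration is held, so (b) is unavailable.
Exception (c)'s conditions are all satisfied: discharge is routed to a licensed treatment works; a current General Permit is held. But: (g) is triggered — a current Category B Exemption Letter is held. (h) is triggered (a current Tier E Clearance is held), but is itself disapplied by (i): (i) operates against (h): a current Tier D Registration is held. (j) would limit (i) — discharge temperature exceeds 35 °C — but (k) sets (j) aside: (k) operates — a current General Declaration is held. (c) is therefore removed.
Exception (d) is satisfied on its face — aggregate throughput is 2,360 units, under the 2,530 units limit; the facility operates on a batch process. Turning to paragraph (l): (l) operates against (d): the reportable unit count is 32, below the 39 limit. So (d) is unavailable.
Exception (e) is satisfied on its face — the facility's floor area is 3,100 m², under the 3,150 m² limit; discharge occurs on no more than two days per week. Turning to paragraph (m): (m) operates against (e): the reference index is 276, meeting the 251 threshold. Exception (e) does not apply.
No exception is made out. Viggo's workshop falls within the general rule.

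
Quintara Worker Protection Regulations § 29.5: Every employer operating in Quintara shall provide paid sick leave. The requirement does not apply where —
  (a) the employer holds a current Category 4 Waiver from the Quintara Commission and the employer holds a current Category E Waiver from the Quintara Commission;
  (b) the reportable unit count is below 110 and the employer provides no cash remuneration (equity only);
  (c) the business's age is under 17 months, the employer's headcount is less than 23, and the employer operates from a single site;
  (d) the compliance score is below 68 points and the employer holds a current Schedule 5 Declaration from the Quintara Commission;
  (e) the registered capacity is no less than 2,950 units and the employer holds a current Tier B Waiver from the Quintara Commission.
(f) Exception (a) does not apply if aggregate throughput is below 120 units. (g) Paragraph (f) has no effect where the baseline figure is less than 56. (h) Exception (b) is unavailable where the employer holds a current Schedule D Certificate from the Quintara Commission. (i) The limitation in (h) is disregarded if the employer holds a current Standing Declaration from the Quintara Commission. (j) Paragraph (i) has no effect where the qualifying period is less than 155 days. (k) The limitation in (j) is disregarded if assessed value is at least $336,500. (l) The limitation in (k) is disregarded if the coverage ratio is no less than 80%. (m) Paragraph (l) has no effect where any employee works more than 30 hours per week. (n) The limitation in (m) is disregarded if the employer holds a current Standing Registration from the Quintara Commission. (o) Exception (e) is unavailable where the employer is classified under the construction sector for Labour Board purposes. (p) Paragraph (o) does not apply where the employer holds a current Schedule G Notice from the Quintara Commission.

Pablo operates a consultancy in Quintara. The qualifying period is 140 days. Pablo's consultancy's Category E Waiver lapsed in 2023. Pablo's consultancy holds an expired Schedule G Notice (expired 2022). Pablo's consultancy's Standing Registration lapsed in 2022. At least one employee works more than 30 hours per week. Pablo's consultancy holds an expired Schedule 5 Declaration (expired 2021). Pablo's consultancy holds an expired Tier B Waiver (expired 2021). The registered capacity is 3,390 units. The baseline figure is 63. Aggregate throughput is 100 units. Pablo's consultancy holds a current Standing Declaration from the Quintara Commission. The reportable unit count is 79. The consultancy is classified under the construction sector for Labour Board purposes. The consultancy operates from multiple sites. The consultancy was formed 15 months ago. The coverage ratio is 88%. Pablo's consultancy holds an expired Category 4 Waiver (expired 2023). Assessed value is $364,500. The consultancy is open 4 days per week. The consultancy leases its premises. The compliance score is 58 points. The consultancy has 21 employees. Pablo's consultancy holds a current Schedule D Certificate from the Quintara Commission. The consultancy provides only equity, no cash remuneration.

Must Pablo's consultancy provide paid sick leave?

No — exception (b) applies; Pablo's consultancy is not required to provide paid sick leave.

Exception (a) does not apply: no current Category 4 Waiver is held.
Exception (b) is satisfied on its face — the reportable unit count is 79, below the 110 limit; remuneration is equity-only. As to paragraphs (h)–(n): (h) would limit (b) — a current Schedule D Certificate is held — but (i) sets (h) aside: (i) is engaged — a current Standing Declaration is held. (j) is triggered (the qualifying period is 140 days, less than the 155 days limit), but is displaced by (k): (k) operates against (j): assessed value is $364,500, meeting the $336,500 threshold. (l) operates (the coverage ratio is 88%, meeting the 80% threshold), but is overridden by (m): (m) operates against (l): at least one employee exceeds 30 hours/week. (n), which would lift (m), does not operate here — no current Standing Registration is held. Exception (b) stands.
Exception (c) requires that the employer operates from a single site; but the employer operates from multiple sites, so (c) is unavailable.
Exception (d) fails — the Schedule 5 Declaration is not current.
Exception (e) requires that the employer holds a current Tier B Waiver from the Quintara Commission; but no current Tier B Waiver is held, so (e) is unavailable.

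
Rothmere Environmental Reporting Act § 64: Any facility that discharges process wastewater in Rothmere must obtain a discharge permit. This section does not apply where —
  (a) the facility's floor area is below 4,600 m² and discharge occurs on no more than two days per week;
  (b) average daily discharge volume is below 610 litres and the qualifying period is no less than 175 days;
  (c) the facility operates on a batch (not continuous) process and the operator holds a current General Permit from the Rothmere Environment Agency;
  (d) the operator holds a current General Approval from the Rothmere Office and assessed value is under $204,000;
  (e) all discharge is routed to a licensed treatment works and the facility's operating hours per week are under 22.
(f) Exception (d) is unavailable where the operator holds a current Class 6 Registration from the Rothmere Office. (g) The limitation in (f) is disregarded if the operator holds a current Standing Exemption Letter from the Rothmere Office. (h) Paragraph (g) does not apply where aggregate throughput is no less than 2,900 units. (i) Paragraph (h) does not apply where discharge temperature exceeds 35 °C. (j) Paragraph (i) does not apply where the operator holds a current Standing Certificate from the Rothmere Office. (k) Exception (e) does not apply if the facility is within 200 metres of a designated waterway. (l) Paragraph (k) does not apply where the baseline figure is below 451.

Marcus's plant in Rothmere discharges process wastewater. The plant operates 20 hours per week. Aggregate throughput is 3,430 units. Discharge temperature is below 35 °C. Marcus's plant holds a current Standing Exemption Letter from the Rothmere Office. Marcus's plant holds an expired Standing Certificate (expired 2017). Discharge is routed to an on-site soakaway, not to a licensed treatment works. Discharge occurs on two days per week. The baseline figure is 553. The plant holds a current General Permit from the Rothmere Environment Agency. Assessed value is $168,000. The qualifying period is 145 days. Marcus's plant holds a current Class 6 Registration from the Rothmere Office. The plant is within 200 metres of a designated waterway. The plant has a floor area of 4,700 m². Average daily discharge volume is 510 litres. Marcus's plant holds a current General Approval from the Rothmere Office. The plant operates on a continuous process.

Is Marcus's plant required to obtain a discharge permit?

Exception (a) fails — the facility's floor area is 4,700 m², not below 4,600 m².
Exception (b) requires that the qualifying period is no less than 175 days; but the qualifying period is 145 days, short of 175 days, so (b) is unavailable.
Exception (c) requires that the facility operates on a batch (not continuous) process; but the facility operates on a continuous process, so (c) is unavailable.
Exception (d) is satisfied on its face — a current General Approval is held; assessed value is $168,000, under the $204,000 limit. But: (f) operates against (d): a current Class 6 Registration is held. (g) would limit (f) — a current Standing Exemption Letter is held — but (h) sets (g) aside: (h) operates against (g): aggregate throughput is 3,430 units, meeting the 2,900 units threshold. (i) does not operate here (discharge temperature is below 35 °C), so (h) stands. So (d) is unavailable.
Exception (e) requires that all discharge is routed to a licensed treatment works; but discharge is not routed to a licensed treatment works, so (e) is unavailable.
Every exception is unavailable, so the rule governs.

Yes — Marcus's plant must obtain a discharge permit.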